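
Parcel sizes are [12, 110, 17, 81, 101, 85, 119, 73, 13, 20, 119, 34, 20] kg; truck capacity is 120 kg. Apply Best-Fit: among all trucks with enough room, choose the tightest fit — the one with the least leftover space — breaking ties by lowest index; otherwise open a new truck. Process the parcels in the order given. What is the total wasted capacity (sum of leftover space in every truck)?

Put 12 kg in truck 1; 108 kg remain.
Put 110 kg in truck 2; 10 kg remain.
Put 17 kg in truck 1; 91 kg remain.
Put 81 kg in truck 1; 10 kg remain.
Put 101 kg in truck 3; 19 kg remain.
Put 85 kg in truck 4; 35 kg remain.
Put 119 kg in truck 5; 1 kg remain.
Put 73 kg in truck 6; 47 kg remain.
Put 13 kg in truck 3; 6 kg remain.
Put 20 kg in truck 4; 15 kg remain.
Put 119 kg in truck 7; 1 kg remain.
Put 34 kg in truck 6; 13 kg remain.
Put 20 kg in truck 8; 100 kg remain.
8 trucks × 120 kg = 960 kg; used 804 kg; unused 156 kg.

156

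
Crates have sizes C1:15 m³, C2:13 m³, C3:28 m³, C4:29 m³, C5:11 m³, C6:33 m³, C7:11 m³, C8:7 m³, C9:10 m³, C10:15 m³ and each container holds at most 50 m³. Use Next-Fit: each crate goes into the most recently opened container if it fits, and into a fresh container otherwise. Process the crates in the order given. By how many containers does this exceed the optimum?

Next-Fit: [15,13] [28] [29,11] [33,11] [7,10,15] → 5 containers.
Total size 172 m³; any packing needs at least ⌈172/50⌉ = 4 containers.
An optimal packing achieves that bound: [33,15] [29,15] [28,13,7] [11,11,10] → 4 containers.
Excess: 5 − 4 = 1.

1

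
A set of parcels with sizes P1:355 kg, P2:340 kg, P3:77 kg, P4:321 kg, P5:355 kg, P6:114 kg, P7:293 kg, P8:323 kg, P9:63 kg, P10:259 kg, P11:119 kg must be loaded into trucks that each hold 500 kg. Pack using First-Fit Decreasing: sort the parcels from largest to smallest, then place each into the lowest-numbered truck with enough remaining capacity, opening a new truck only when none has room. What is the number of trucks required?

7 trucks

Sorted descending: 355, 355, 340, 323, 321, 293, 259, 119, 114, 77, 63.
Put 355 kg in truck 1; 145 kg remain.
Put 355 kg in truck 2; 145 kg remain.
Put 340 kg in truck 3; 160 kg remain.
Put 323 kg in truck 4; 177 kg remain.
Put 321 kg in truck 5; 179 kg remain.
Put 293 kg in truck 6; 207 kg remain.
Put 259 kg in truck 7; 241 kg remain.
Put 119 kg in truck 1; 26 kg remain.
Put 114 kg in truck 2; 31 kg remain.
Put 77 kg in truck 3; 83 kg remain.
Put 63 kg in truck 3; 20 kg remain.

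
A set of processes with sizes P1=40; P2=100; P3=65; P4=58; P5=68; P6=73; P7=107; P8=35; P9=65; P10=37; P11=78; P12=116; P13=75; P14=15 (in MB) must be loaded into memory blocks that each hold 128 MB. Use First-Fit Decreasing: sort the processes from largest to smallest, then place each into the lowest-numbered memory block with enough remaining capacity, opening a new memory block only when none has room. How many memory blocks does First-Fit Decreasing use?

Sorted descending: 116, 107, 100, 78, 75, 73, 68, 65, 65, 58, 40, 37, 35, 15.
116 MB → memory block 1 (remaining 12 MB)
107 MB → memory block 2 (remaining 21 MB)
100 MB → memory block 3 (remaining 28 MB)
78 MB → memory block 4 (remaining 50 MB)
75 MB → memory block 5 (remaining 53 MB)
73 MB → memory block 6 (remaining 55 MB)
68 MB → memory block 7 (remaining 60 MB)
65 MB → memory block 8 (remaining 63 MB)
65 MB → memory block 9 (remaining 63 MB)
58 MB → memory block 7 (remaining 2 MB)
40 MB → memory block 4 (remaining 10 MB)
37 MB → memory block 5 (remaining 16 MB)
35 MB → memory block 6 (remaining 20 MB)
15 MB → memory block 2 (remaining 6 MB)
Final memory blocks: [116] [107,15] [100] [78,40] [75,37] [73,35] [68,58] [65] [65].

9 memory blocks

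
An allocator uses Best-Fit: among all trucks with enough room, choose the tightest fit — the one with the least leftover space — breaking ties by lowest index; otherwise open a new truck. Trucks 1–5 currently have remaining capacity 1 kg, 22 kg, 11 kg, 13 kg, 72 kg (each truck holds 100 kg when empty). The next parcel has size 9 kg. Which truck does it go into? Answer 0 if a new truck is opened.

Trucks with room: truck 2 (22 kg), truck 3 (11 kg), truck 4 (13 kg), truck 5 (72 kg).
Tightest fit is truck 3 with 11 kg free.

3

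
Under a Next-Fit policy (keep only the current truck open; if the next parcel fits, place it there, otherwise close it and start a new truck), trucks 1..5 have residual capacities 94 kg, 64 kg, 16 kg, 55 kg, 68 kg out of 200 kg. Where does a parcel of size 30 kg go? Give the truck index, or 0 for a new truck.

Next-Fit only looks at truck 5, which has 68 kg free.
30 kg fits there.

5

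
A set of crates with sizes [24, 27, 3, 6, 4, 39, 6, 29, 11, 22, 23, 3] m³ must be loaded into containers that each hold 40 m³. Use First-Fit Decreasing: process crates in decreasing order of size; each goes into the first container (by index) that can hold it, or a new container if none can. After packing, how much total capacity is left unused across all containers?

Sorted descending: 39, 29, 27, 24, 23, 22, 11, 6, 6, 4, 3, 3.
39 m³ → container 1 (remaining 1 m³)
29 m³ → container 2 (remaining 11 m³)
27 m³ → container 3 (remaining 13 m³)
24 m³ → container 4 (remaining 16 m³)
23 m³ → container 5 (remaining 17 m³)
22 m³ → container 6 (remaining 18 m³)
11 m³ → container 2 (remaining 0 m³)
6 m³ → container 3 (remaining 7 m³)
6 m³ → container 3 (remaining 1 m³)
4 m³ → container 4 (remaining 12 m³)
3 m³ → container 4 (remaining 9 m³)
3 m³ → container 4 (remaining 6 m³)
6 containers × 40 m³ = 240 m³; used 197 m³; unused 43 m³.

43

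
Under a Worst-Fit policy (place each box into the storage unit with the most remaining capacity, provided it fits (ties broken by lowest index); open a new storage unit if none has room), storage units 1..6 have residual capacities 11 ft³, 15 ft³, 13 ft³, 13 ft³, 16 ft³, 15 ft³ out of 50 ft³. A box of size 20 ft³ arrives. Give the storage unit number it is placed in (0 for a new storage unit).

No storage unit has ≥ 20 ft³ free, so a new storage unit is opened.

0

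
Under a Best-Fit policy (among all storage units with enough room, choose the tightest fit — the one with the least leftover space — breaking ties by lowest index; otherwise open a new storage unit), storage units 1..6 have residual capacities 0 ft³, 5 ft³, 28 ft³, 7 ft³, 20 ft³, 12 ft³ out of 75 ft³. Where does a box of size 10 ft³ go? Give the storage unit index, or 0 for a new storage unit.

6

Storage units with room: storage unit 3 (28 ft³), storage unit 5 (20 ft³), storage unit 6 (12 ft³).
Tightest fit is storage unit 6 with 12 ft³ free.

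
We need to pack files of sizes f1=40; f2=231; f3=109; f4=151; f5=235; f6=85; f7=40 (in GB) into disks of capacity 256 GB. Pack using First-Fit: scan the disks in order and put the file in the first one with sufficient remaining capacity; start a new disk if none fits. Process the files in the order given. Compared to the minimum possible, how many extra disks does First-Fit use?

0

First-Fit: [40,109,85] [231] [151,40] [235] → 4 disks.
Total size 891 GB; any packing needs at least ⌈891/256⌉ = 4 disks.
So 4 is already optimal.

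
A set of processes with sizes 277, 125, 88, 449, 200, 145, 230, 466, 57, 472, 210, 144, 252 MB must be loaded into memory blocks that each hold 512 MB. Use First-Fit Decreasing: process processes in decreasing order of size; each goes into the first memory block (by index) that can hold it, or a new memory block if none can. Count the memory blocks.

7

Sorted descending: 472, 466, 449, 277, 252, 230, 210, 200, 145, 144, 125, 88, 57.
memory block 1: place 472 MB, 40 MB left
memory block 2: place 466 MB, 46 MB left
memory block 3: place 449 MB, 63 MB left
memory block 4: place 277 MB, 235 MB left
memory block 5: place 252 MB, 260 MB left
memory block 4: place 230 MB, 5 MB left
memory block 5: place 210 MB, 50 MB left
memory block 6: place 200 MB, 312 MB left
memory block 6: place 145 MB, 167 MB left
memory block 6: place 144 MB, 23 MB left
memory block 7: place 125 MB, 387 MB left
memory block 7: place 88 MB, 299 MB left
memory block 3: place 57 MB, 6 MB left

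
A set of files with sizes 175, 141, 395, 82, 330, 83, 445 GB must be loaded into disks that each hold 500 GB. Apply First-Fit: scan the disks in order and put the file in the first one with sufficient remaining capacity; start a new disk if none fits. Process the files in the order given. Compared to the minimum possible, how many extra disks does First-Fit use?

First-Fit: [175,141,82,83] [395] [330] [445] → 4 disks.
Total size 1651 GB; any packing needs at least ⌈1651/500⌉ = 4 disks.
So 4 is already optimal.

0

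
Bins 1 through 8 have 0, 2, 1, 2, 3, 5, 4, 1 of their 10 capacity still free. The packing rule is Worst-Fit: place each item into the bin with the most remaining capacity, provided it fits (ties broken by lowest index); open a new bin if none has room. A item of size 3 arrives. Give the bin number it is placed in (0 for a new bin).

Bins with room: bin 5 (3), bin 6 (5), bin 7 (4).
Most room is bin 6 with 5 free.

6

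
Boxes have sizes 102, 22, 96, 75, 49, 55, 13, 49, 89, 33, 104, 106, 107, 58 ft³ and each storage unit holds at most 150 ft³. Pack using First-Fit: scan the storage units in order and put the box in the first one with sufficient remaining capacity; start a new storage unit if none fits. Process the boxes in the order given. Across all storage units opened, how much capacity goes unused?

Put 102 ft³ in storage unit 1; 48 ft³ remain.
Put 22 ft³ in storage unit 1; 26 ft³ remain.
Put 96 ft³ in storage unit 2; 54 ft³ remain.
Put 75 ft³ in storage unit 3; 75 ft³ remain.
Put 49 ft³ in storage unit 2; 5 ft³ remain.
Put 55 ft³ in storage unit 3; 20 ft³ remain.
Put 13 ft³ in storage unit 1; 13 ft³ remain.
Put 49 ft³ in storage unit 4; 101 ft³ remain.
Put 89 ft³ in storage unit 4; 12 ft³ remain.
Put 33 ft³ in storage unit 5; 117 ft³ remain.
Put 104 ft³ in storage unit 5; 13 ft³ remain.
Put 106 ft³ in storage unit 6; 44 ft³ remain.
Put 107 ft³ in storage unit 7; 43 ft³ remain.
Put 58 ft³ in storage unit 8; 92 ft³ remain.
8 storage units × 150 ft³ = 1200 ft³; used 958 ft³; unused 242 ft³.

242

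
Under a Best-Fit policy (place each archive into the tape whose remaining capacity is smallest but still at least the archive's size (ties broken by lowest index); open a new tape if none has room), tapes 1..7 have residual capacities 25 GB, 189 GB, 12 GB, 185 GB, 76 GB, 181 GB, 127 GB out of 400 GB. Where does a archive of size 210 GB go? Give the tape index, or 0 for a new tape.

0

No tape has ≥ 210 GB free, so a new tape is opened.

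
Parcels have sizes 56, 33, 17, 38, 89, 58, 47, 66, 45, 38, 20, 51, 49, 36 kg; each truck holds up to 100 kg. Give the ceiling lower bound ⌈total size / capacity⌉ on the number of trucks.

7 trucks

Total size = 56 + 33 + 17 + 38 + 89 + 58 + 47 + 66 + 45 + 38 + 20 + 51 + 49 + 36 = 643 kg.
⌈643 / 100⌉ = 7.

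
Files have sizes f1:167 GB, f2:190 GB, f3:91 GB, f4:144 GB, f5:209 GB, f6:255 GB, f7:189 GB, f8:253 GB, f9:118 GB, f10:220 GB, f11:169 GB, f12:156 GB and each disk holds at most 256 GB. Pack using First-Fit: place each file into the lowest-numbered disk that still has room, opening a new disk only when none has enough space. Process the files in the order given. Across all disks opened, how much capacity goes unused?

Put f1 (167 GB) in disk 1; 89 GB remain.
Put f2 (190 GB) in disk 2; 66 GB remain.
Put f3 (91 GB) in disk 3; 165 GB remain.
Put f4 (144 GB) in disk 3; 21 GB remain.
Put f5 (209 GB) in disk 4; 47 GB remain.
Put f6 (255 GB) in disk 5; 1 GB remain.
Put f7 (189 GB) in disk 6; 67 GB remain.
Put f8 (253 GB) in disk 7; 3 GB remain.
Put f9 (118 GB) in disk 8; 138 GB remain.
Put f10 (220 GB) in disk 9; 36 GB remain.
Put f11 (169 GB) in disk 10; 87 GB remain.
Put f12 (156 GB) in disk 11; 100 GB remain.
11 disks × 256 GB = 2816 GB; used 2161 GB; unused 655 GB.

655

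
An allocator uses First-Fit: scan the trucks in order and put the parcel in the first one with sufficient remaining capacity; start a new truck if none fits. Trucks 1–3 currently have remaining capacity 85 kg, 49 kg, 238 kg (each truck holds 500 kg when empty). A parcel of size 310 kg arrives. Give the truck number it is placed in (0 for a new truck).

No truck has ≥ 310 kg free, so a new truck is opened.

0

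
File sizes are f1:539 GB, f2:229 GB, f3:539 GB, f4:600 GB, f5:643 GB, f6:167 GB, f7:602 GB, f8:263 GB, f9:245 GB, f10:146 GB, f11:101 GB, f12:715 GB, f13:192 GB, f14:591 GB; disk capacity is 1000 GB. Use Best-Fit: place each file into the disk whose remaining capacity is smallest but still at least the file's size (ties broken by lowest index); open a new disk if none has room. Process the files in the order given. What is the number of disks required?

f1 (539 GB) → disk 1 (remaining 461 GB)
f2 (229 GB) → disk 1 (remaining 232 GB)
f3 (539 GB) → disk 2 (remaining 461 GB)
f4 (600 GB) → disk 3 (remaining 400 GB)
f5 (643 GB) → disk 4 (remaining 357 GB)
f6 (167 GB) → disk 1 (remaining 65 GB)
f7 (602 GB) → disk 5 (remaining 398 GB)
f8 (263 GB) → disk 4 (remaining 94 GB)
f9 (245 GB) → disk 5 (remaining 153 GB)
f10 (146 GB) → disk 5 (remaining 7 GB)
f11 (101 GB) → disk 3 (remaining 299 GB)
f12 (715 GB) → disk 6 (remaining 285 GB)
f13 (192 GB) → disk 6 (remaining 93 GB)
f14 (591 GB) → disk 7 (remaining 409 GB)
Final disks: [539,229,167] [539] [600,101] [643,263] [602,245,146] [715,192] [591].

7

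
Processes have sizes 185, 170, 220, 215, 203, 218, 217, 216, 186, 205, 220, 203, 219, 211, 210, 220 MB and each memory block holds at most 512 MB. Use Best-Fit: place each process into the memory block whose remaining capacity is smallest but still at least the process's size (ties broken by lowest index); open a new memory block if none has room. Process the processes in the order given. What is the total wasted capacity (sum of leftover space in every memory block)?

Put 185 MB in memory block 1; 327 MB remain.
Put 170 MB in memory block 1; 157 MB remain.
Put 220 MB in memory block 2; 292 MB remain.
Put 215 MB in memory block 2; 77 MB remain.
Put 203 MB in memory block 3; 309 MB remain.
Put 218 MB in memory block 3; 91 MB remain.
Put 217 MB in memory block 4; 295 MB remain.
Put 216 MB in memory block 4; 79 MB remain.
Put 186 MB in memory block 5; 326 MB remain.
Put 205 MB in memory block 5; 121 MB remain.
Put 220 MB in memory block 6; 292 MB remain.
Put 203 MB in memory block 6; 89 MB remain.
Put 219 MB in memory block 7; 293 MB remain.
Put 211 MB in memory block 7; 82 MB remain.
Put 210 MB in memory block 8; 302 MB remain.
Put 220 MB in memory block 8; 82 MB remain.
8 memory blocks × 512 MB = 4096 MB; used 3318 MB; unused 778 MB.

778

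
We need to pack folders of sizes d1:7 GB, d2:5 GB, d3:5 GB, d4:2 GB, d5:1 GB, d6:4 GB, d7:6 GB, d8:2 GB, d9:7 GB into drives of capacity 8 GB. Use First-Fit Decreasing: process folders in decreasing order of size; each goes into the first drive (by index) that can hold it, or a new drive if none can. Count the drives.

6 drives

Sorted descending: 7, 7, 6, 5, 5, 4, 2, 2, 1.
7 GB → drive 1 (remaining 1 GB)
7 GB → drive 2 (remaining 1 GB)
6 GB → drive 3 (remaining 2 GB)
5 GB → drive 4 (remaining 3 GB)
5 GB → drive 5 (remaining 3 GB)
4 GB → drive 6 (remaining 4 GB)
2 GB → drive 3 (remaining 0 GB)
2 GB → drive 4 (remaining 1 GB)
1 GB → drive 1 (remaining 0 GB)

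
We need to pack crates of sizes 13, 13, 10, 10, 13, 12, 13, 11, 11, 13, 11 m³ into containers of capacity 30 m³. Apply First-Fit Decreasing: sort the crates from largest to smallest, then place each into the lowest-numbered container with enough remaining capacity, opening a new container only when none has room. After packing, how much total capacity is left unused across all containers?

50

Sorted descending: 13, 13, 13, 13, 13, 12, 11, 11, 11, 10, 10.
13 m³ → container 1 (remaining 17 m³)
13 m³ → container 1 (remaining 4 m³)
13 m³ → container 2 (remaining 17 m³)
13 m³ → container 2 (remaining 4 m³)
13 m³ → container 3 (remaining 17 m³)
12 m³ → container 3 (remaining 5 m³)
11 m³ → container 4 (remaining 19 m³)
11 m³ → container 4 (remaining 8 m³)
11 m³ → container 5 (remaining 19 m³)
10 m³ → container 5 (remaining 9 m³)
10 m³ → container 6 (remaining 20 m³)
6 containers × 30 m³ = 180 m³; used 130 m³; unused 50 m³.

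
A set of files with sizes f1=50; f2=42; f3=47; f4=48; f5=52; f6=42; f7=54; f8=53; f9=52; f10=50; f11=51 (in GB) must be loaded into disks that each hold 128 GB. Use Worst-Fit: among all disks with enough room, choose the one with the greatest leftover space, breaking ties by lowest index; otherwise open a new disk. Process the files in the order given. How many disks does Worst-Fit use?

6

Put f1 (50 GB) in disk 1; 78 GB remain.
Put f2 (42 GB) in disk 1; 36 GB remain.
Put f3 (47 GB) in disk 2; 81 GB remain.
Put f4 (48 GB) in disk 2; 33 GB remain.
Put f5 (52 GB) in disk 3; 76 GB remain.
Put f6 (42 GB) in disk 3; 34 GB remain.
Put f7 (54 GB) in disk 4; 74 GB remain.
Put f8 (53 GB) in disk 4; 21 GB remain.
Put f9 (52 GB) in disk 5; 76 GB remain.
Put f10 (50 GB) in disk 5; 26 GB remain.
Put f11 (51 GB) in disk 6; 77 GB remain.
Final disks: [50,42] [47,48] [52,42] [54,53] [52,50] [51].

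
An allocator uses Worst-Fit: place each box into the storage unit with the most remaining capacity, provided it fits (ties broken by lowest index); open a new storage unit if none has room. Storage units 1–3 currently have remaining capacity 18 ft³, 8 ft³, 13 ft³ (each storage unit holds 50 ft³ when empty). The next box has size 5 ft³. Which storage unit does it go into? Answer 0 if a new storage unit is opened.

1

Storage units with room: storage unit 1 (18 ft³), storage unit 2 (8 ft³), storage unit 3 (13 ft³).
Most room is storage unit 1 with 18 ft³ free.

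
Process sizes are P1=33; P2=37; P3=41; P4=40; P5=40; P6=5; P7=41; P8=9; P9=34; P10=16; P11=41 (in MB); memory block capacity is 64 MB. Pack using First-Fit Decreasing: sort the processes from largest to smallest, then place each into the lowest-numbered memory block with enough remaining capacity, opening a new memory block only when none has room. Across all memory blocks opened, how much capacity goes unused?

Sorted descending: 41, 41, 41, 40, 40, 37, 34, 33, 16, 9, 5.
Put 41 MB in memory block 1; 23 MB remain.
Put 41 MB in memory block 2; 23 MB remain.
Put 41 MB in memory block 3; 23 MB remain.
Put 40 MB in memory block 4; 24 MB remain.
Put 40 MB in memory block 5; 24 MB remain.
Put 37 MB in memory block 6; 27 MB remain.
Put 34 MB in memory block 7; 30 MB remain.
Put 33 MB in memory block 8; 31 MB remain.
Put 16 MB in memory block 1; 7 MB remain.
Put 9 MB in memory block 2; 14 MB remain.
Put 5 MB in memory block 1; 2 MB remain.
8 memory blocks × 64 MB = 512 MB; used 337 MB; unused 175 MB.

175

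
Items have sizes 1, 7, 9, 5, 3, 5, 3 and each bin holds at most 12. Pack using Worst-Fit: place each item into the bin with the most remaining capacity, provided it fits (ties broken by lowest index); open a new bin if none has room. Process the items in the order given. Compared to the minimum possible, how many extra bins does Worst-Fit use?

Worst-Fit: [1,7] [9] [5,3] [5,3] → 4 bins.
Total size 33; any packing needs at least ⌈33/12⌉ = 3 bins.
An optimal packing achieves that bound: [9,3] [7,5] [5,3,1] → 3 bins.
Excess: 4 − 3 = 1.

1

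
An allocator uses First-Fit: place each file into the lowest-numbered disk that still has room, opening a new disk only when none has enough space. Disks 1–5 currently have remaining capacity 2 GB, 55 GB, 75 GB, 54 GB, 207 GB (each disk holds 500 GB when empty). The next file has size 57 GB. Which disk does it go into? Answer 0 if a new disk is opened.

3

Disks with room: disk 3 (75 GB), disk 5 (207 GB).
The first with room is disk 3.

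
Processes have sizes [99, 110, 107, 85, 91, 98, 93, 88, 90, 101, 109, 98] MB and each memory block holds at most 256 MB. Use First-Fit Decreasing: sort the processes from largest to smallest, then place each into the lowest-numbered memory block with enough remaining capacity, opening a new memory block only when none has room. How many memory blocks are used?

Sorted descending: 110, 109, 107, 101, 99, 98, 98, 93, 91, 90, 88, 85.
memory block 1: place 110 MB, 146 MB left
memory block 1: place 109 MB, 37 MB left
memory block 2: place 107 MB, 149 MB left
memory block 2: place 101 MB, 48 MB left
memory block 3: place 99 MB, 157 MB left
memory block 3: place 98 MB, 59 MB left
memory block 4: place 98 MB, 158 MB left
memory block 4: place 93 MB, 65 MB left
memory block 5: place 91 MB, 165 MB left
memory block 5: place 90 MB, 75 MB left
memory block 6: place 88 MB, 168 MB left
memory block 6: place 85 MB, 83 MB left

6 memory blocks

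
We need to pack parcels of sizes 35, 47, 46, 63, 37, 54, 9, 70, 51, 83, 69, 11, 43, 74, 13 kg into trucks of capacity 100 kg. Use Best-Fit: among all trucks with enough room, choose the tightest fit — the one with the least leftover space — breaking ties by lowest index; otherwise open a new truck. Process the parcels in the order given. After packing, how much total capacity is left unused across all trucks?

truck 1: place 35 kg, 65 kg left
truck 1: place 47 kg, 18 kg left
truck 2: place 46 kg, 54 kg left
truck 3: place 63 kg, 37 kg left
truck 3: place 37 kg, 0 kg left
truck 2: place 54 kg, 0 kg left
truck 1: place 9 kg, 9 kg left
truck 4: place 70 kg, 30 kg left
truck 5: place 51 kg, 49 kg left
truck 6: place 83 kg, 17 kg left
truck 7: place 69 kg, 31 kg left
truck 6: place 11 kg, 6 kg left
truck 5: place 43 kg, 6 kg left
truck 8: place 74 kg, 26 kg left
truck 8: place 13 kg, 13 kg left
8 trucks × 100 kg = 800 kg; used 705 kg; unused 95 kg.

95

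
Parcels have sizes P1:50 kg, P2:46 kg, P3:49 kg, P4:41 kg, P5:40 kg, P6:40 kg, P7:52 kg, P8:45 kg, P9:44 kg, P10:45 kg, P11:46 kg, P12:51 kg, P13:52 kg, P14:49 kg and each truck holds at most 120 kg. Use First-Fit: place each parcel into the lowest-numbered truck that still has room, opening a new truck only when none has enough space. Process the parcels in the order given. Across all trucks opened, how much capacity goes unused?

truck 1: place P1 (50 kg), 70 kg left
truck 1: place P2 (46 kg), 24 kg left
truck 2: place P3 (49 kg), 71 kg left
truck 2: place P4 (41 kg), 30 kg left
truck 3: place P5 (40 kg), 80 kg left
truck 3: place P6 (40 kg), 40 kg left
truck 4: place P7 (52 kg), 68 kg left
truck 4: place P8 (45 kg), 23 kg left
truck 5: place P9 (44 kg), 76 kg left
truck 5: place P10 (45 kg), 31 kg left
truck 6: place P11 (46 kg), 74 kg left
truck 6: place P12 (51 kg), 23 kg left
truck 7: place P13 (52 kg), 68 kg left
truck 7: place P14 (49 kg), 19 kg left
7 trucks × 120 kg = 840 kg; used 650 kg; unused 190 kg.

190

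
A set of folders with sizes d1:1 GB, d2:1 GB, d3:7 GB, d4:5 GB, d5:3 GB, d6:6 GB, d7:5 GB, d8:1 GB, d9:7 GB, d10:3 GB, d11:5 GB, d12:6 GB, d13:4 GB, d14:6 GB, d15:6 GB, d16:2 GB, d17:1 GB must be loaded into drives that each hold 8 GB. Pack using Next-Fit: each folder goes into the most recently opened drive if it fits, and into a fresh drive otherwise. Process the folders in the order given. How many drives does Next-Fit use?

12

d1 (1 GB) → drive 1 (remaining 7 GB)
d2 (1 GB) → drive 1 (remaining 6 GB)
d3 (7 GB) → drive 2 (remaining 1 GB)
d4 (5 GB) → drive 3 (remaining 3 GB)
d5 (3 GB) → drive 3 (remaining 0 GB)
d6 (6 GB) → drive 4 (remaining 2 GB)
d7 (5 GB) → drive 5 (remaining 3 GB)
d8 (1 GB) → drive 5 (remaining 2 GB)
d9 (7 GB) → drive 6 (remaining 1 GB)
d10 (3 GB) → drive 7 (remaining 5 GB)
d11 (5 GB) → drive 7 (remaining 0 GB)
d12 (6 GB) → drive 8 (remaining 2 GB)
d13 (4 GB) → drive 9 (remaining 4 GB)
d14 (6 GB) → drive 10 (remaining 2 GB)
d15 (6 GB) → drive 11 (remaining 2 GB)
d16 (2 GB) → drive 11 (remaining 0 GB)
d17 (1 GB) → drive 12 (remaining 7 GB)
Final drives: [1,1] [7] [5,3] [6] [5,1] [7] [3,5] [6] [4] [6] [6,2] [1].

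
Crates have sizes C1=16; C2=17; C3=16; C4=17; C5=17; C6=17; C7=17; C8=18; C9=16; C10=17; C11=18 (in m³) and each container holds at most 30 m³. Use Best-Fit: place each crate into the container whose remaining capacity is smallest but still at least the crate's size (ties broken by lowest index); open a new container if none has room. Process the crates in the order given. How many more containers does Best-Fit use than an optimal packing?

Best-Fit: [16] [17] [16] [17] [17] [17] [17] [18] [16] [17] [18] → 11 containers.
11 crates exceed 15 m³ (half the capacity), and no two of those can share a container, so at least 11 containers are needed.
So 11 is already optimal.

0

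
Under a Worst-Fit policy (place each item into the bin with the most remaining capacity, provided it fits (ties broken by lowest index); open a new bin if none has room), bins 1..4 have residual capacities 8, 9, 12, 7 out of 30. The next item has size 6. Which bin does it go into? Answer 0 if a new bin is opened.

Bins with room: bin 1 (8), bin 2 (9), bin 3 (12), bin 4 (7).
Most room is bin 3 with 12 free.

3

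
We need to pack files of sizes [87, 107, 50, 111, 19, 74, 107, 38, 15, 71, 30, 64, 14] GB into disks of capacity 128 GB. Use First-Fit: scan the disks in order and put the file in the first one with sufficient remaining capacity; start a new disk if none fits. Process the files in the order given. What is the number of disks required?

87 GB → disk 1 (remaining 41 GB)
107 GB → disk 2 (remaining 21 GB)
50 GB → disk 3 (remaining 78 GB)
111 GB → disk 4 (remaining 17 GB)
19 GB → disk 1 (remaining 22 GB)
74 GB → disk 3 (remaining 4 GB)
107 GB → disk 5 (remaining 21 GB)
38 GB → disk 6 (remaining 90 GB)
15 GB → disk 1 (remaining 7 GB)
71 GB → disk 6 (remaining 19 GB)
30 GB → disk 7 (remaining 98 GB)
64 GB → disk 7 (remaining 34 GB)
14 GB → disk 2 (remaining 7 GB)

7 disks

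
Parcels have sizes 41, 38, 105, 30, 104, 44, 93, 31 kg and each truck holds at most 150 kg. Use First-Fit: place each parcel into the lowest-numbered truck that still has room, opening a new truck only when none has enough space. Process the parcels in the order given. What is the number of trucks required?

4

Put 41 kg in truck 1; 109 kg remain.
Put 38 kg in truck 1; 71 kg remain.
Put 105 kg in truck 2; 45 kg remain.
Put 30 kg in truck 1; 41 kg remain.
Put 104 kg in truck 3; 46 kg remain.
Put 44 kg in truck 2; 1 kg remain.
Put 93 kg in truck 4; 57 kg remain.
Put 31 kg in truck 1; 10 kg remain.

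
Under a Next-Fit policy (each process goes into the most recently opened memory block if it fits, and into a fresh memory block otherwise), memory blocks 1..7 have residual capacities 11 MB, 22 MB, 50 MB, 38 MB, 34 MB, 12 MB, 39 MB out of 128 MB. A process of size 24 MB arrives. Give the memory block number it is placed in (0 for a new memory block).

Next-Fit only looks at memory block 7, which has 39 MB free.
24 MB fits there.

7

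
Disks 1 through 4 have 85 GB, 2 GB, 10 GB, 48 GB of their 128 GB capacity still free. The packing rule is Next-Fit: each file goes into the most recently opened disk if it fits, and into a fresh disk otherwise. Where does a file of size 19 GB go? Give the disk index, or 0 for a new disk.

Next-Fit only looks at disk 4, which has 48 GB free.
19 GB fits there.

4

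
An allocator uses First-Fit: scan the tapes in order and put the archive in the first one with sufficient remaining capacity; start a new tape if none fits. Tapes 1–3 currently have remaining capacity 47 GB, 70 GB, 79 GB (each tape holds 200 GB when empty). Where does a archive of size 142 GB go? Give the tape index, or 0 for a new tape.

0

No tape has ≥ 142 GB free, so a new tape is opened.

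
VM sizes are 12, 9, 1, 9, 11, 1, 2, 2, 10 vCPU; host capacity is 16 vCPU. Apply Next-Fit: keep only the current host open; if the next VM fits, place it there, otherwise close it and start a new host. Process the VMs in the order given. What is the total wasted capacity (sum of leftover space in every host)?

12 vCPU → host 1 (remaining 4 vCPU)
9 vCPU → host 2 (remaining 7 vCPU)
1 vCPU → host 2 (remaining 6 vCPU)
9 vCPU → host 3 (remaining 7 vCPU)
11 vCPU → host 4 (remaining 5 vCPU)
1 vCPU → host 4 (remaining 4 vCPU)
2 vCPU → host 4 (remaining 2 vCPU)
2 vCPU → host 4 (remaining 0 vCPU)
10 vCPU → host 5 (remaining 6 vCPU)
5 hosts × 16 vCPU = 80 vCPU; used 57 vCPU; unused 23 vCPU.

23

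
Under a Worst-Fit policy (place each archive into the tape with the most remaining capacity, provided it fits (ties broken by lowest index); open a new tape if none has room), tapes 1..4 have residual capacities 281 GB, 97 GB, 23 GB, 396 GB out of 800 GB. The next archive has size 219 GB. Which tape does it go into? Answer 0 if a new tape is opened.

Tapes with room: tape 1 (281 GB), tape 4 (396 GB).
Most room is tape 4 with 396 GB free.

4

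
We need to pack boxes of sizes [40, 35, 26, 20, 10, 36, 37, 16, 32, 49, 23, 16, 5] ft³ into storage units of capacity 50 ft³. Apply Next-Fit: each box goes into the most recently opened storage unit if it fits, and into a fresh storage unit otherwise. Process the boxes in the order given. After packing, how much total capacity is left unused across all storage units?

Put 40 ft³ in storage unit 1; 10 ft³ remain.
Put 35 ft³ in storage unit 2; 15 ft³ remain.
Put 26 ft³ in storage unit 3; 24 ft³ remain.
Put 20 ft³ in storage unit 3; 4 ft³ remain.
Put 10 ft³ in storage unit 4; 40 ft³ remain.
Put 36 ft³ in storage unit 4; 4 ft³ remain.
Put 37 ft³ in storage unit 5; 13 ft³ remain.
Put 16 ft³ in storage unit 6; 34 ft³ remain.
Put 32 ft³ in storage unit 6; 2 ft³ remain.
Put 49 ft³ in storage unit 7; 1 ft³ remain.
Put 23 ft³ in storage unit 8; 27 ft³ remain.
Put 16 ft³ in storage unit 8; 11 ft³ remain.
Put 5 ft³ in storage unit 8; 6 ft³ remain.
8 storage units × 50 ft³ = 400 ft³; used 345 ft³; unused 55 ft³.

55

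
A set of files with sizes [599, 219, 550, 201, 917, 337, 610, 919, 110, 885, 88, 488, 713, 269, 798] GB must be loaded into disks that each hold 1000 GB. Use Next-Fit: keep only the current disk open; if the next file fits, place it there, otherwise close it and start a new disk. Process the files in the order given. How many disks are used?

Put 599 GB in disk 1; 401 GB remain.
Put 219 GB in disk 1; 182 GB remain.
Put 550 GB in disk 2; 450 GB remain.
Put 201 GB in disk 2; 249 GB remain.
Put 917 GB in disk 3; 83 GB remain.
Put 337 GB in disk 4; 663 GB remain.
Put 610 GB in disk 4; 53 GB remain.
Put 919 GB in disk 5; 81 GB remain.
Put 110 GB in disk 6; 890 GB remain.
Put 885 GB in disk 6; 5 GB remain.
Put 88 GB in disk 7; 912 GB remain.
Put 488 GB in disk 7; 424 GB remain.
Put 713 GB in disk 8; 287 GB remain.
Put 269 GB in disk 8; 18 GB remain.
Put 798 GB in disk 9; 202 GB remain.
Final disks: [599,219] [550,201] [917] [337,610] [919] [110,885] [88,488] [713,269] [798].

9 disks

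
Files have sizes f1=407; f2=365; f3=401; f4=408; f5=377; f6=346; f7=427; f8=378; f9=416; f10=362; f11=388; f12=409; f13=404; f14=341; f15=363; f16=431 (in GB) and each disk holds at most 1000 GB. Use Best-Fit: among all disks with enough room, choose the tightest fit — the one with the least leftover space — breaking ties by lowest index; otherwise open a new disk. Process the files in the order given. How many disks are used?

8

f1 (407 GB) → disk 1 (remaining 593 GB)
f2 (365 GB) → disk 1 (remaining 228 GB)
f3 (401 GB) → disk 2 (remaining 599 GB)
f4 (408 GB) → disk 2 (remaining 191 GB)
f5 (377 GB) → disk 3 (remaining 623 GB)
f6 (346 GB) → disk 3 (remaining 277 GB)
f7 (427 GB) → disk 4 (remaining 573 GB)
f8 (378 GB) → disk 4 (remaining 195 GB)
f9 (416 GB) → disk 5 (remaining 584 GB)
f10 (362 GB) → disk 5 (remaining 222 GB)
f11 (388 GB) → disk 6 (remaining 612 GB)
f12 (409 GB) → disk 6 (remaining 203 GB)
f13 (404 GB) → disk 7 (remaining 596 GB)
f14 (341 GB) → disk 7 (remaining 255 GB)
f15 (363 GB) → disk 8 (remaining 637 GB)
f16 (431 GB) → disk 8 (remaining 206 GB)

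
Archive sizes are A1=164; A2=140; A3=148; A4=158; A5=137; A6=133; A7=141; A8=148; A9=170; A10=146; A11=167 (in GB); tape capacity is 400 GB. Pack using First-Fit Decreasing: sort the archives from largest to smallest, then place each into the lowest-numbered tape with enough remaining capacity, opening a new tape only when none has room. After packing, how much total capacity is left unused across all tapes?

748

Sorted descending: 170, 167, 164, 158, 148, 148, 146, 141, 140, 137, 133.
Put 170 GB in tape 1; 230 GB remain.
Put 167 GB in tape 1; 63 GB remain.
Put 164 GB in tape 2; 236 GB remain.
Put 158 GB in tape 2; 78 GB remain.
Put 148 GB in tape 3; 252 GB remain.
Put 148 GB in tape 3; 104 GB remain.
Put 146 GB in tape 4; 254 GB remain.
Put 141 GB in tape 4; 113 GB remain.
Put 140 GB in tape 5; 260 GB remain.
Put 137 GB in tape 5; 123 GB remain.
Put 133 GB in tape 6; 267 GB remain.
6 tapes × 400 GB = 2400 GB; used 1652 GB; unused 748 GB.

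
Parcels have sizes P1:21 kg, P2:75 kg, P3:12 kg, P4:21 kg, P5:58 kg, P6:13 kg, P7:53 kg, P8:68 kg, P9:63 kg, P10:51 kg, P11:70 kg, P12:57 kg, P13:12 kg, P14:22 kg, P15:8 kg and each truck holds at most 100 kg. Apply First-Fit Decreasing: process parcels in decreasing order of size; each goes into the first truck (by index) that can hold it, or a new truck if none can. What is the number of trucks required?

Sorted descending: 75, 70, 68, 63, 58, 57, 53, 51, 22, 21, 21, 13, 12, 12, 8.
truck 1: place 75 kg, 25 kg left
truck 2: place 70 kg, 30 kg left
truck 3: place 68 kg, 32 kg left
truck 4: place 63 kg, 37 kg left
truck 5: place 58 kg, 42 kg left
truck 6: place 57 kg, 43 kg left
truck 7: place 53 kg, 47 kg left
truck 8: place 51 kg, 49 kg left
truck 1: place 22 kg, 3 kg left
truck 2: place 21 kg, 9 kg left
truck 3: place 21 kg, 11 kg left
truck 4: place 13 kg, 24 kg left
truck 4: place 12 kg, 12 kg left
truck 4: place 12 kg, 0 kg left
truck 2: place 8 kg, 1 kg left

8 trucks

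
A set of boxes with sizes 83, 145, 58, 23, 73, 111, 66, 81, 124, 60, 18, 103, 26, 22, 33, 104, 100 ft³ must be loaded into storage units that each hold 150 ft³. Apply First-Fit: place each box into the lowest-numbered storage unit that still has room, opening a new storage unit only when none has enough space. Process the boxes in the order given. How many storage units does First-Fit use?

10

Put 83 ft³ in storage unit 1; 67 ft³ remain.
Put 145 ft³ in storage unit 2; 5 ft³ remain.
Put 58 ft³ in storage unit 1; 9 ft³ remain.
Put 23 ft³ in storage unit 3; 127 ft³ remain.
Put 73 ft³ in storage unit 3; 54 ft³ remain.
Put 111 ft³ in storage unit 4; 39 ft³ remain.
Put 66 ft³ in storage unit 5; 84 ft³ remain.
Put 81 ft³ in storage unit 5; 3 ft³ remain.
Put 124 ft³ in storage unit 6; 26 ft³ remain.
Put 60 ft³ in storage unit 7; 90 ft³ remain.
Put 18 ft³ in storage unit 3; 36 ft³ remain.
Put 103 ft³ in storage unit 8; 47 ft³ remain.
Put 26 ft³ in storage unit 3; 10 ft³ remain.
Put 22 ft³ in storage unit 4; 17 ft³ remain.
Put 33 ft³ in storage unit 7; 57 ft³ remain.
Put 104 ft³ in storage unit 9; 46 ft³ remain.
Put 100 ft³ in storage unit 10; 50 ft³ remain.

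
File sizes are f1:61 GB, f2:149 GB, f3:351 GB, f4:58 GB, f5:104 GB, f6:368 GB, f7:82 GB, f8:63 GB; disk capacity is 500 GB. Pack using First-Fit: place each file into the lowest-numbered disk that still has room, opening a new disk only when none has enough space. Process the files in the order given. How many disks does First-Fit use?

disk 1: place f1 (61 GB), 439 GB left
disk 1: place f2 (149 GB), 290 GB left
disk 2: place f3 (351 GB), 149 GB left
disk 1: place f4 (58 GB), 232 GB left
disk 1: place f5 (104 GB), 128 GB left
disk 3: place f6 (368 GB), 132 GB left
disk 1: place f7 (82 GB), 46 GB left
disk 2: place f8 (63 GB), 86 GB left

3 disks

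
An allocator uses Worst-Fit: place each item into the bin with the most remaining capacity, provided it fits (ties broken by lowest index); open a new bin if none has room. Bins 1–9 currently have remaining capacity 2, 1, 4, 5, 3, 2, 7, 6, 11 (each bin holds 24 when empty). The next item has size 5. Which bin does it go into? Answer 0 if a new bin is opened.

9

Bins with room: bin 4 (5), bin 7 (7), bin 8 (6), bin 9 (11).
Most room is bin 9 with 11 free.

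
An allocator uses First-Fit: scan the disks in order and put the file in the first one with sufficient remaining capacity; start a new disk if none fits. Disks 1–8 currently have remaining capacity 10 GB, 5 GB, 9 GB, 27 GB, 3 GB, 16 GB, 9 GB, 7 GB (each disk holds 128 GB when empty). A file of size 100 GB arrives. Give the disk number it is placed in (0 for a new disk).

0

No disk has ≥ 100 GB free, so a new disk is opened.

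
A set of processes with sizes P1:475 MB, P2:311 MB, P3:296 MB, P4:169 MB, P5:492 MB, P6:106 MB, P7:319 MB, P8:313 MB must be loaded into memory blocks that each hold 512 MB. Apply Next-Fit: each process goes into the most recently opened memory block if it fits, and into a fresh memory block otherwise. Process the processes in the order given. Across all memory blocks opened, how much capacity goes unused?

591

memory block 1: place P1 (475 MB), 37 MB left
memory block 2: place P2 (311 MB), 201 MB left
memory block 3: place P3 (296 MB), 216 MB left
memory block 3: place P4 (169 MB), 47 MB left
memory block 4: place P5 (492 MB), 20 MB left
memory block 5: place P6 (106 MB), 406 MB left
memory block 5: place P7 (319 MB), 87 MB left
memory block 6: place P8 (313 MB), 199 MB left
6 memory blocks × 512 MB = 3072 MB; used 2481 MB; unused 591 MB.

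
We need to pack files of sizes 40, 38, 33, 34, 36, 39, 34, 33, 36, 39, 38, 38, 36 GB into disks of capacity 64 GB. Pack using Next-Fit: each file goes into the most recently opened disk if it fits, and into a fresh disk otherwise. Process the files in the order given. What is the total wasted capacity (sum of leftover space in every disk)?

358

Put 40 GB in disk 1; 24 GB remain.
Put 38 GB in disk 2; 26 GB remain.
Put 33 GB in disk 3; 31 GB remain.
Put 34 GB in disk 4; 30 GB remain.
Put 36 GB in disk 5; 28 GB remain.
Put 39 GB in disk 6; 25 GB remain.
Put 34 GB in disk 7; 30 GB remain.
Put 33 GB in disk 8; 31 GB remain.
Put 36 GB in disk 9; 28 GB remain.
Put 39 GB in disk 10; 25 GB remain.
Put 38 GB in disk 11; 26 GB remain.
Put 38 GB in disk 12; 26 GB remain.
Put 36 GB in disk 13; 28 GB remain.
13 disks × 64 GB = 832 GB; used 474 GB; unused 358 GB.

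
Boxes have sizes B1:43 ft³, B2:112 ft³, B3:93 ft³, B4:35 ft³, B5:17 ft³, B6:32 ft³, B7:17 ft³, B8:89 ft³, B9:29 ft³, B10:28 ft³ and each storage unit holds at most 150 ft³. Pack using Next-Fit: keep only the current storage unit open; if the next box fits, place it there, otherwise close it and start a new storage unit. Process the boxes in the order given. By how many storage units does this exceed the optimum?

1

Next-Fit: [43] [112] [93,35,17] [32,17,89] [29,28] → 5 storage units.
Total size 495 ft³; any packing needs at least ⌈495/150⌉ = 4 storage units.
An optimal packing achieves that bound: [112,35] [93,43] [89,32,29] [28,17,17] → 4 storage units.
Excess: 5 − 4 = 1.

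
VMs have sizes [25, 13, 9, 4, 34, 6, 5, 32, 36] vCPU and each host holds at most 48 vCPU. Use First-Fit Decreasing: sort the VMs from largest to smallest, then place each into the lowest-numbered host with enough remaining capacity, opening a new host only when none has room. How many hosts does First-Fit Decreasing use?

4 hosts

Sorted descending: 36, 34, 32, 25, 13, 9, 6, 5, 4.
Put 36 vCPU in host 1; 12 vCPU remain.
Put 34 vCPU in host 2; 14 vCPU remain.
Put 32 vCPU in host 3; 16 vCPU remain.
Put 25 vCPU in host 4; 23 vCPU remain.
Put 13 vCPU in host 2; 1 vCPU remain.
Put 9 vCPU in host 1; 3 vCPU remain.
Put 6 vCPU in host 3; 10 vCPU remain.
Put 5 vCPU in host 3; 5 vCPU remain.
Put 4 vCPU in host 3; 1 vCPU remain.
Final hosts: [36,9] [34,13] [32,6,5,4] [25].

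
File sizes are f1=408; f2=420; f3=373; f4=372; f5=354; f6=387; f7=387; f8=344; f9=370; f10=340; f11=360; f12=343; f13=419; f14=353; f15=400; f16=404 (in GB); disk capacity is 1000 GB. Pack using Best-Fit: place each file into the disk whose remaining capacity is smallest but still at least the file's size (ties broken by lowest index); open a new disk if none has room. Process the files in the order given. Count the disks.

f1 (408 GB) → disk 1 (remaining 592 GB)
f2 (420 GB) → disk 1 (remaining 172 GB)
f3 (373 GB) → disk 2 (remaining 627 GB)
f4 (372 GB) → disk 2 (remaining 255 GB)
f5 (354 GB) → disk 3 (remaining 646 GB)
f6 (387 GB) → disk 3 (remaining 259 GB)
f7 (387 GB) → disk 4 (remaining 613 GB)
f8 (344 GB) → disk 4 (remaining 269 GB)
f9 (370 GB) → disk 5 (remaining 630 GB)
f10 (340 GB) → disk 5 (remaining 290 GB)
f11 (360 GB) → disk 6 (remaining 640 GB)
f12 (343 GB) → disk 6 (remaining 297 GB)
f13 (419 GB) → disk 7 (remaining 581 GB)
f14 (353 GB) → disk 7 (remaining 228 GB)
f15 (400 GB) → disk 8 (remaining 600 GB)
f16 (404 GB) → disk 8 (remaining 196 GB)

8 disks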